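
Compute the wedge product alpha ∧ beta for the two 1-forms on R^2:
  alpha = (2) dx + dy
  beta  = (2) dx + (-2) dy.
alpha ∧ beta = (-6) dx ∧ dy

Distribute the wedge, using dx_i ∧ dx_j = -dx_j ∧ dx_i and dx_i ∧ dx_i = 0. For each pair (i, j) with i < j, the coefficient of dx_i ∧ dx_j in alpha ∧ beta is (alpha_i * beta_j - alpha_j * beta_i). Collecting: alpha ∧ beta = (-6) dx ∧ dy.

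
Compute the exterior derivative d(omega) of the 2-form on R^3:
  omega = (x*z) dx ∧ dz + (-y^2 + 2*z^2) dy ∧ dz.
d(omega) = 0

For a 2-form omega = sum_{i<j} g_{ij} dx_i ∧ dx_j, the exterior derivative is
  d(omega) = sum_{i<j} d(g_{ij}) ∧ dx_i ∧ dx_j = sum_{i<j, k} (∂g_{ij}/∂x_k) dx_k ∧ dx_i ∧ dx_j.
Expand each term, using dx_k ∧ dx_i ∧ dx_j = sgn(permutation) dx_{(a)} ∧ dx_{(b)} ∧ dx_{(c)} with (a < b < c) sorted:

Collecting like 3-forms: d(omega) = 0.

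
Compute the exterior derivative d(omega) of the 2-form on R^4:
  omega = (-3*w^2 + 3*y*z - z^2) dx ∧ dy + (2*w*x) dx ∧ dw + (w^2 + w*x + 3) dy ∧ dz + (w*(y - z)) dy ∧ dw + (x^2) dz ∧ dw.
d(omega) = (w + 3*y - 2*z) dx ∧ dy ∧ dz + (-6*w) dx ∧ dy ∧ dw + (3*w + x) dy ∧ dz ∧ dw + (2*x) dx ∧ dz ∧ dw

For a 2-form omega = sum_{i<j} g_{ij} dx_i ∧ dx_j, the exterior derivative is
  d(omega) = sum_{i<j} d(g_{ij}) ∧ dx_i ∧ dx_j = sum_{i<j, k} (∂g_{ij}/∂x_k) dx_k ∧ dx_i ∧ dx_j.
Expand each term, using dx_k ∧ dx_i ∧ dx_j = sgn(permutation) dx_{(a)} ∧ dx_{(b)} ∧ dx_{(c)} with (a < b < c) sorted:
  d(-3*w^2 + 3*y*z - z^2) includes (∂/∂z)(-3*w^2 + 3*y*z - z^2) dz = (3*y - 2*z) dz, which multiplied by dx ∧ dy gives (3*y - 2*z) dx ∧ dy ∧ dz
  d(-3*w^2 + 3*y*z - z^2) includes (∂/∂w)(-3*w^2 + 3*y*z - z^2) dw = (-6*w) dw, which multiplied by dx ∧ dy gives (-6*w) dx ∧ dy ∧ dw
  d(w^2 + w*x + 3) includes (∂/∂x)(w^2 + w*x + 3) dx = (w) dx, which multiplied by dy ∧ dz gives (w) dx ∧ dy ∧ dz
  d(w^2 + w*x + 3) includes (∂/∂w)(w^2 + w*x + 3) dw = (2*w + x) dw, which multiplied by dy ∧ dz gives (2*w + x) dy ∧ dz ∧ dw
  d(w*(y - z)) includes (∂/∂z)(w*(y - z)) dz = (-w) dz, which multiplied by dy ∧ dw gives (w) dy ∧ dz ∧ dw
  d(x^2) includes (∂/∂x)(x^2) dx = (2*x) dx, which multiplied by dz ∧ dw gives (2*x) dx ∧ dz ∧ dw
Collecting like 3-forms: d(omega) = (w + 3*y - 2*z) dx ∧ dy ∧ dz + (-6*w) dx ∧ dy ∧ dw + (3*w + x) dy ∧ dz ∧ dw + (2*x) dx ∧ dz ∧ dw.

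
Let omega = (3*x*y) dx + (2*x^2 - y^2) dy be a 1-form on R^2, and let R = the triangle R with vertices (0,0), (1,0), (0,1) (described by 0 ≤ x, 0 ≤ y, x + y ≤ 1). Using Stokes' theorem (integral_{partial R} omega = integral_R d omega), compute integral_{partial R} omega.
integral_(partial R) omega = 1/6

Stokes: integral_partial_R omega = integral_R d omega with d omega = (∂Q/∂x - ∂P/∂y) dx ∧ dy.
  ∂Q/∂x = 4*x
  ∂P/∂y = 3*x
  integrand = ∂Q/∂x - ∂P/∂y = x.
Integrating over R: integral_0^1 integral_0^{1-x} (x) dy dx = 1/6.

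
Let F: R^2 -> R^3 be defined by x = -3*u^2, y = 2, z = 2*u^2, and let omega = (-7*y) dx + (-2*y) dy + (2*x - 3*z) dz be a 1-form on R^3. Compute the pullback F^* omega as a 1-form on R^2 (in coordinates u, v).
F^* omega = (-48*u^3 + 84*u) du

Using F^*(f dg) = (f ∘ F) d(g ∘ F), substitute each coordinate x_i by F_i(u, v) in f_i, and replace dx_i by d F_i = (∂F_i/∂u) du + (∂F_i/∂v) dv.
  For the x component: f_1(F) = -14; d F_1 = (-6*u) du + (0) dv
  For the y component: f_2(F) = -4; d F_2 = (0) du + (0) dv
  For the z component: f_3(F) = -12*u^2; d F_3 = (4*u) du + (0) dv
Combining and collecting du, dv coefficients:
  coeff of du: -48*u^3 + 84*u
  coeff of dv: 0
F^* omega = (-48*u^3 + 84*u) du.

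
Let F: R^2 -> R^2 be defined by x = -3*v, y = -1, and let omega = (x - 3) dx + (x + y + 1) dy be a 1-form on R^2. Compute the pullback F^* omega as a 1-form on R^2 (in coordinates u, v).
F^* omega = (9*v + 9) dv

Using F^*(f dg) = (f ∘ F) d(g ∘ F), substitute each coordinate x_i by F_i(u, v) in f_i, and replace dx_i by d F_i = (∂F_i/∂u) du + (∂F_i/∂v) dv.
  For the x component: f_1(F) = -3*v - 3; d F_1 = (0) du + (-3) dv
  For the y component: f_2(F) = -3*v; d F_2 = (0) du + (0) dv
Combining and collecting du, dv coefficients:
  coeff of du: 0
  coeff of dv: 9*v + 9
F^* omega = (9*v + 9) dv.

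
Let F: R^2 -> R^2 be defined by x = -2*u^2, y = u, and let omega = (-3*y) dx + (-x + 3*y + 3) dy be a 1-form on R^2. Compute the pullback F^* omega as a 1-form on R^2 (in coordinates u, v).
F^* omega = (14*u^2 + 3*u + 3) du

Using F^*(f dg) = (f ∘ F) d(g ∘ F), substitute each coordinate x_i by F_i(u, v) in f_i, and replace dx_i by d F_i = (∂F_i/∂u) du + (∂F_i/∂v) dv.
  For the x component: f_1(F) = -3*u; d F_1 = (-4*u) du + (0) dv
  For the y component: f_2(F) = 2*u^2 + 3*u + 3; d F_2 = (1) du + (0) dv
Combining and collecting du, dv coefficients:
  coeff of du: 14*u^2 + 3*u + 3
  coeff of dv: 0
F^* omega = (14*u^2 + 3*u + 3) du.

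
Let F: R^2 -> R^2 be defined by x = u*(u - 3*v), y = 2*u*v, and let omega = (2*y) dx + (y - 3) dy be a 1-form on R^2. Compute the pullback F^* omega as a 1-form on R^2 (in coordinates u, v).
F^* omega = (2*v*(4*u^2 - 4*u*v - 3)) du + (2*u*(-4*u*v - 3)) dv

Using F^*(f dg) = (f ∘ F) d(g ∘ F), substitute each coordinate x_i by F_i(u, v) in f_i, and replace dx_i by d F_i = (∂F_i/∂u) du + (∂F_i/∂v) dv.
  For the x component: f_1(F) = 4*u*v; d F_1 = (2*u - 3*v) du + (-3*u) dv
  For the y component: f_2(F) = 2*u*v - 3; d F_2 = (2*v) du + (2*u) dv
Combining and collecting du, dv coefficients:
  coeff of du: 2*v*(4*u^2 - 4*u*v - 3)
  coeff of dv: 2*u*(-4*u*v - 3)
F^* omega = (2*v*(4*u^2 - 4*u*v - 3)) du + (2*u*(-4*u*v - 3)) dv.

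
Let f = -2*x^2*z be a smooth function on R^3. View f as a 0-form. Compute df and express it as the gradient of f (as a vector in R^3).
df = (-4*x*z) dx + (0) dy + (-2*x^2) dz; grad f = (-4*x*z, 0, -2*x^2)

For a 0-form f, d f = (∂f/∂x) dx + (∂f/∂y) dy + (∂f/∂z) dz. The components of the vector representation are exactly the entries of grad f in Cartesian coordinates:
  ∂f/∂x = -4*x*z
  ∂f/∂y = 0
  ∂f/∂z = -2*x^2.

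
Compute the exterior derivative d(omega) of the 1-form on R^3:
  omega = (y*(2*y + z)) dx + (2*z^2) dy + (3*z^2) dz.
d(omega) = (-4*y - z) dx ∧ dy + (-y) dx ∧ dz + (-4*z) dy ∧ dz

For a 1-form omega = sum_i f_i dx_i, the exterior derivative is
  d(omega) = sum_{i < j} (∂f_j/∂x_i - ∂f_i/∂x_j) dx_i ∧ dx_j.
  coefficient of dx ∧ dy: ∂f_2/∂x - ∂f_1/∂y = ∂(2*z^2)/∂x - ∂(y*(2*y + z))/∂y = -4*y - z
  coefficient of dx ∧ dz: ∂f_3/∂x - ∂f_1/∂z = ∂(3*z^2)/∂x - ∂(y*(2*y + z))/∂z = -y
  coefficient of dy ∧ dz: ∂f_3/∂y - ∂f_2/∂z = ∂(3*z^2)/∂y - ∂(2*z^2)/∂z = -4*z
Assembling: d(omega) = (-4*y - z) dx ∧ dy + (-y) dx ∧ dz + (-4*z) dy ∧ dz.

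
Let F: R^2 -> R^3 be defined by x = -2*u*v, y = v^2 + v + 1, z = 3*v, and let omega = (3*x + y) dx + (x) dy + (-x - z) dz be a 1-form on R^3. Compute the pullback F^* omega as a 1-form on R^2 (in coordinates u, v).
F^* omega = (2*v*(6*u*v - v^2 - v - 1)) du + (12*u^2*v - 6*u*v^2 + 2*u*v - 2*u - 9*v) dv

Using F^*(f dg) = (f ∘ F) d(g ∘ F), substitute each coordinate x_i by F_i(u, v) in f_i, and replace dx_i by d F_i = (∂F_i/∂u) du + (∂F_i/∂v) dv.
  For the x component: f_1(F) = -6*u*v + v^2 + v + 1; d F_1 = (-2*v) du + (-2*u) dv
  For the y component: f_2(F) = -2*u*v; d F_2 = (0) du + (2*v + 1) dv
  For the z component: f_3(F) = v*(2*u - 3); d F_3 = (0) du + (3) dv
Combining and collecting du, dv coefficients:
  coeff of du: 2*v*(6*u*v - v^2 - v - 1)
  coeff of dv: 12*u^2*v - 6*u*v^2 + 2*u*v - 2*u - 9*v
F^* omega = (2*v*(6*u*v - v^2 - v - 1)) du + (12*u^2*v - 6*u*v^2 + 2*u*v - 2*u - 9*v) dv.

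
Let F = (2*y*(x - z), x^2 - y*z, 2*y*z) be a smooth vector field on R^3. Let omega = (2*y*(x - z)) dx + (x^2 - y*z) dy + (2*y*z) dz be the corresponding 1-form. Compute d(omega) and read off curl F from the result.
d(omega) = (y + 2*z) dy ∧ dz + (-2*y) dz ∧ dx + (2*z) dx ∧ dy; curl F = (y + 2*z, -2*y, 2*z)

d omega = sum_{i<j} (∂f_j/∂x_i - ∂f_i/∂x_j) dx_i ∧ dx_j. Under the identification (dy ∧ dz, dz ∧ dx, dx ∧ dy) ↔ (e_x, e_y, e_z), the coefficients are exactly the components of curl F. Compute:
  ∂R/∂y - ∂Q/∂z = (2*z) - (-y) = y + 2*z
  ∂P/∂z - ∂R/∂x = (-2*y) - (0) = -2*y
  ∂Q/∂x - ∂P/∂y = (2*x) - (2*x - 2*z) = 2*z.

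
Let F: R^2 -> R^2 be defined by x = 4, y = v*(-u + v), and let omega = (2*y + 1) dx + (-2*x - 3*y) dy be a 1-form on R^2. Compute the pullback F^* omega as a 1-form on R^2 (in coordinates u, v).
F^* omega = (v*(-3*u*v + 3*v^2 + 8)) du + (-3*u^2*v + 9*u*v^2 + 8*u - 6*v^3 - 16*v) dv

Using F^*(f dg) = (f ∘ F) d(g ∘ F), substitute each coordinate x_i by F_i(u, v) in f_i, and replace dx_i by d F_i = (∂F_i/∂u) du + (∂F_i/∂v) dv.
  For the x component: f_1(F) = -2*u*v + 2*v^2 + 1; d F_1 = (0) du + (0) dv
  For the y component: f_2(F) = 3*u*v - 3*v^2 - 8; d F_2 = (-v) du + (-u + 2*v) dv
Combining and collecting du, dv coefficients:
  coeff of du: v*(-3*u*v + 3*v^2 + 8)
  coeff of dv: -3*u^2*v + 9*u*v^2 + 8*u - 6*v^3 - 16*v
F^* omega = (v*(-3*u*v + 3*v^2 + 8)) du + (-3*u^2*v + 9*u*v^2 + 8*u - 6*v^3 - 16*v) dv.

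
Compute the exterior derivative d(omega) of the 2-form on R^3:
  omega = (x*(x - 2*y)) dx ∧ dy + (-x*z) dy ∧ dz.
d(omega) = (-z) dx ∧ dy ∧ dz

For a 2-form omega = sum_{i<j} g_{ij} dx_i ∧ dx_j, the exterior derivative is
  d(omega) = sum_{i<j} d(g_{ij}) ∧ dx_i ∧ dx_j = sum_{i<j, k} (∂g_{ij}/∂x_k) dx_k ∧ dx_i ∧ dx_j.
Expand each term, using dx_k ∧ dx_i ∧ dx_j = sgn(permutation) dx_{(a)} ∧ dx_{(b)} ∧ dx_{(c)} with (a < b < c) sorted:
  d(-x*z) includes (∂/∂x)(-x*z) dx = (-z) dx, which multiplied by dy ∧ dz gives (-z) dx ∧ dy ∧ dz
Collecting like 3-forms: d(omega) = (-z) dx ∧ dy ∧ dz.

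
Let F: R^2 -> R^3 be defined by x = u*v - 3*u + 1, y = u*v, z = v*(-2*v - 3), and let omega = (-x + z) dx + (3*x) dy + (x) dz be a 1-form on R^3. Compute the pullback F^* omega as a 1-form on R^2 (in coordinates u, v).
F^* omega = (2*u*v^2 - 3*u*v - 9*u - 2*v^3 + 3*v^2 + 11*v + 3) du + (2*u^2*v - 6*u^2 - 6*u*v^2 + 6*u*v + 11*u - 4*v - 3) dv

Using F^*(f dg) = (f ∘ F) d(g ∘ F), substitute each coordinate x_i by F_i(u, v) in f_i, and replace dx_i by d F_i = (∂F_i/∂u) du + (∂F_i/∂v) dv.
  For the x component: f_1(F) = -u*v + 3*u - 2*v^2 - 3*v - 1; d F_1 = (v - 3) du + (u) dv
  For the y component: f_2(F) = 3*u*v - 9*u + 3; d F_2 = (v) du + (u) dv
  For the z component: f_3(F) = u*v - 3*u + 1; d F_3 = (0) du + (-4*v - 3) dv
Combining and collecting du, dv coefficients:
  coeff of du: 2*u*v^2 - 3*u*v - 9*u - 2*v^3 + 3*v^2 + 11*v + 3
  coeff of dv: 2*u^2*v - 6*u^2 - 6*u*v^2 + 6*u*v + 11*u - 4*v - 3
F^* omega = (2*u*v^2 - 3*u*v - 9*u - 2*v^3 + 3*v^2 + 11*v + 3) du + (2*u^2*v - 6*u^2 - 6*u*v^2 + 6*u*v + 11*u - 4*v - 3) dv.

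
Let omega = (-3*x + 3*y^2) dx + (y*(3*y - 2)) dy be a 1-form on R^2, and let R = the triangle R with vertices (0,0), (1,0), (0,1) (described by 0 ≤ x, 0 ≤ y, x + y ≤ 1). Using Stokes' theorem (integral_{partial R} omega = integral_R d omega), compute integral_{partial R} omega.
integral_(partial R) omega = -1

Stokes: integral_partial_R omega = integral_R d omega with d omega = (∂Q/∂x - ∂P/∂y) dx ∧ dy.
  ∂Q/∂x = 0
  ∂P/∂y = 6*y
  integrand = ∂Q/∂x - ∂P/∂y = -6*y.
Integrating over R: integral_0^1 integral_0^{1-x} (-6*y) dy dx = -1.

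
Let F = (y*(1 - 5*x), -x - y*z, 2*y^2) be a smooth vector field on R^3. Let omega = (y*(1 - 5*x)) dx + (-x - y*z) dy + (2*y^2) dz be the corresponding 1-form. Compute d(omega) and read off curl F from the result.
d(omega) = (5*y) dy ∧ dz + (0) dz ∧ dx + (5*x - 2) dx ∧ dy; curl F = (5*y, 0, 5*x - 2)

d omega = sum_{i<j} (∂f_j/∂x_i - ∂f_i/∂x_j) dx_i ∧ dx_j. Under the identification (dy ∧ dz, dz ∧ dx, dx ∧ dy) ↔ (e_x, e_y, e_z), the coefficients are exactly the components of curl F. Compute:
  ∂R/∂y - ∂Q/∂z = (4*y) - (-y) = 5*y
  ∂P/∂z - ∂R/∂x = (0) - (0) = 0
  ∂Q/∂x - ∂P/∂y = (-1) - (1 - 5*x) = 5*x - 2.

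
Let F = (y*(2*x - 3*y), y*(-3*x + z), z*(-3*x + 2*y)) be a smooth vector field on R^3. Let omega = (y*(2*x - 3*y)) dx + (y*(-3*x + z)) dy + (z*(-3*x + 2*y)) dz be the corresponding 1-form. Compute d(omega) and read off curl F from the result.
d(omega) = (-y + 2*z) dy ∧ dz + (3*z) dz ∧ dx + (-2*x + 3*y) dx ∧ dy; curl F = (-y + 2*z, 3*z, -2*x + 3*y)

d omega = sum_{i<j} (∂f_j/∂x_i - ∂f_i/∂x_j) dx_i ∧ dx_j. Under the identification (dy ∧ dz, dz ∧ dx, dx ∧ dy) ↔ (e_x, e_y, e_z), the coefficients are exactly the components of curl F. Compute:
  ∂R/∂y - ∂Q/∂z = (2*z) - (y) = -y + 2*z
  ∂P/∂z - ∂R/∂x = (0) - (-3*z) = 3*z
  ∂Q/∂x - ∂P/∂y = (-3*y) - (2*x - 6*y) = -2*x + 3*y.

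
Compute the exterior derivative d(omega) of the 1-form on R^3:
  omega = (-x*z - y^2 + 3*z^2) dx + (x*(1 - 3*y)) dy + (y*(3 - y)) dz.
d(omega) = (1 - y) dx ∧ dy + (x - 6*z) dx ∧ dz + (3 - 2*y) dy ∧ dz

For a 1-form omega = sum_i f_i dx_i, the exterior derivative is
  d(omega) = sum_{i < j} (∂f_j/∂x_i - ∂f_i/∂x_j) dx_i ∧ dx_j.
  coefficient of dx ∧ dy: ∂f_2/∂x - ∂f_1/∂y = ∂(x*(1 - 3*y))/∂x - ∂(-x*z - y^2 + 3*z^2)/∂y = 1 - y
  coefficient of dx ∧ dz: ∂f_3/∂x - ∂f_1/∂z = ∂(y*(3 - y))/∂x - ∂(-x*z - y^2 + 3*z^2)/∂z = x - 6*z
  coefficient of dy ∧ dz: ∂f_3/∂y - ∂f_2/∂z = ∂(y*(3 - y))/∂y - ∂(x*(1 - 3*y))/∂z = 3 - 2*y
Assembling: d(omega) = (1 - y) dx ∧ dy + (x - 6*z) dx ∧ dz + (3 - 2*y) dy ∧ dz.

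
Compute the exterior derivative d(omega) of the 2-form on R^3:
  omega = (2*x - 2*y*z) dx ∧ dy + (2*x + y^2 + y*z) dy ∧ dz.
d(omega) = (2 - 2*y) dx ∧ dy ∧ dz

For a 2-form omega = sum_{i<j} g_{ij} dx_i ∧ dx_j, the exterior derivative is
  d(omega) = sum_{i<j} d(g_{ij}) ∧ dx_i ∧ dx_j = sum_{i<j, k} (∂g_{ij}/∂x_k) dx_k ∧ dx_i ∧ dx_j.
Expand each term, using dx_k ∧ dx_i ∧ dx_j = sgn(permutation) dx_{(a)} ∧ dx_{(b)} ∧ dx_{(c)} with (a < b < c) sorted:
  d(2*x - 2*y*z) includes (∂/∂z)(2*x - 2*y*z) dz = (-2*y) dz, which multiplied by dx ∧ dy gives (-2*y) dx ∧ dy ∧ dz
  d(2*x + y^2 + y*z) includes (∂/∂x)(2*x + y^2 + y*z) dx = (2) dx, which multiplied by dy ∧ dz gives (2) dx ∧ dy ∧ dz
Collecting like 3-forms: d(omega) = (2 - 2*y) dx ∧ dy ∧ dz.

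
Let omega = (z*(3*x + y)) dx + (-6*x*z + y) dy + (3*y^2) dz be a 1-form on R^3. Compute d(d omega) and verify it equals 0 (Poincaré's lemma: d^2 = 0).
d(d omega) = 0

Step 1: d omega = sum_{i<j} (∂f_j/∂x_i - ∂f_i/∂x_j) dx_i ∧ dx_j:
  coeff of dx ∧ dy: -7*z
  coeff of dx ∧ dz: -3*x - y
  coeff of dy ∧ dz: 6*x + 6*y
Step 2: Apply d again to each 2-form coefficient. The only possible 3-form in R^3 is dx ∧ dy ∧ dz, with coefficient
  ∂(coeff of dy∧dz)/∂x - ∂(coeff of dx∧dz)/∂y + ∂(coeff of dx∧dy)/∂z
  = ∂/∂x (6*x + 6*y) - ∂/∂y (-3*x - y) + ∂/∂z (-7*z).
Each of these terms simplifies to sums of mixed partials that cancel in pairs. The result is 0 (by equality of mixed partials for smooth functions — Schwarz / Clairaut).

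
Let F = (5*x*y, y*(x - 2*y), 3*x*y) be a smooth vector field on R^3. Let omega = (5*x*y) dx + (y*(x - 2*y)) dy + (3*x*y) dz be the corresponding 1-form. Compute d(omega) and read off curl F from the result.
d(omega) = (3*x) dy ∧ dz + (-3*y) dz ∧ dx + (-5*x + y) dx ∧ dy; curl F = (3*x, -3*y, -5*x + y)

d omega = sum_{i<j} (∂f_j/∂x_i - ∂f_i/∂x_j) dx_i ∧ dx_j. Under the identification (dy ∧ dz, dz ∧ dx, dx ∧ dy) ↔ (e_x, e_y, e_z), the coefficients are exactly the components of curl F. Compute:
  ∂R/∂y - ∂Q/∂z = (3*x) - (0) = 3*x
  ∂P/∂z - ∂R/∂x = (0) - (3*y) = -3*y
  ∂Q/∂x - ∂P/∂y = (y) - (5*x) = -5*x + y.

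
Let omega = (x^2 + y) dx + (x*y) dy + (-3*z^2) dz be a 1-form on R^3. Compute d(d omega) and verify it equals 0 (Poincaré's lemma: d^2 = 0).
d(d omega) = 0

Step 1: d omega = sum_{i<j} (∂f_j/∂x_i - ∂f_i/∂x_j) dx_i ∧ dx_j:
  coeff of dx ∧ dy: y - 1
  coeff of dx ∧ dz: 0
  coeff of dy ∧ dz: 0
Step 2: Apply d again to each 2-form coefficient. The only possible 3-form in R^3 is dx ∧ dy ∧ dz, with coefficient
  ∂(coeff of dy∧dz)/∂x - ∂(coeff of dx∧dz)/∂y + ∂(coeff of dx∧dy)/∂z
  = ∂/∂x (0) - ∂/∂y (0) + ∂/∂z (y - 1).
Each of these terms simplifies to sums of mixed partials that cancel in pairs. The result is 0 (by equality of mixed partials for smooth functions — Schwarz / Clairaut).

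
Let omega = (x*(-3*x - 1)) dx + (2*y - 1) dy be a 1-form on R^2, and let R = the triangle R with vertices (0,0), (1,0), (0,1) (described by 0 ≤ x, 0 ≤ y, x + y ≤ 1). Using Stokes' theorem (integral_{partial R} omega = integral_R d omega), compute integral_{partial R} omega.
integral_(partial R) omega = 0

Stokes: integral_partial_R omega = integral_R d omega with d omega = (∂Q/∂x - ∂P/∂y) dx ∧ dy.
  ∂Q/∂x = 0
  ∂P/∂y = 0
  integrand = ∂Q/∂x - ∂P/∂y = 0.
Integrating over R: integral_0^1 integral_0^{1-x} (0) dy dx = 0.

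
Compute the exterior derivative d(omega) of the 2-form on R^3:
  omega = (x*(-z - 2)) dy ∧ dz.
d(omega) = (-z - 2) dx ∧ dy ∧ dz

For a 2-form omega = sum_{i<j} g_{ij} dx_i ∧ dx_j, the exterior derivative is
  d(omega) = sum_{i<j} d(g_{ij}) ∧ dx_i ∧ dx_j = sum_{i<j, k} (∂g_{ij}/∂x_k) dx_k ∧ dx_i ∧ dx_j.
Expand each term, using dx_k ∧ dx_i ∧ dx_j = sgn(permutation) dx_{(a)} ∧ dx_{(b)} ∧ dx_{(c)} with (a < b < c) sorted:
  d(x*(-z - 2)) includes (∂/∂x)(x*(-z - 2)) dx = (-z - 2) dx, which multiplied by dy ∧ dz gives (-z - 2) dx ∧ dy ∧ dz
Collecting like 3-forms: d(omega) = (-z - 2) dx ∧ dy ∧ dz.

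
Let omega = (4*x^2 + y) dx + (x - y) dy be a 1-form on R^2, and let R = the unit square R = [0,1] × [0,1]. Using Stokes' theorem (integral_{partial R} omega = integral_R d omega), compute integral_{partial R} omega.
integral_(partial R) omega = 0

Stokes: integral_partial_R omega = integral_R d omega with d omega = (∂Q/∂x - ∂P/∂y) dx ∧ dy.
  ∂Q/∂x = 1
  ∂P/∂y = 1
  integrand = ∂Q/∂x - ∂P/∂y = 0.
Integrating over R: integral_0^1 integral_0^1 (0) dx dy = 0.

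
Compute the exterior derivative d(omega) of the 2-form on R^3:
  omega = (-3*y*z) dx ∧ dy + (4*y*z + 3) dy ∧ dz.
d(omega) = (-3*y) dx ∧ dy ∧ dz

For a 2-form omega = sum_{i<j} g_{ij} dx_i ∧ dx_j, the exterior derivative is
  d(omega) = sum_{i<j} d(g_{ij}) ∧ dx_i ∧ dx_j = sum_{i<j, k} (∂g_{ij}/∂x_k) dx_k ∧ dx_i ∧ dx_j.
Expand each term, using dx_k ∧ dx_i ∧ dx_j = sgn(permutation) dx_{(a)} ∧ dx_{(b)} ∧ dx_{(c)} with (a < b < c) sorted:
  d(-3*y*z) includes (∂/∂z)(-3*y*z) dz = (-3*y) dz, which multiplied by dx ∧ dy gives (-3*y) dx ∧ dy ∧ dz
Collecting like 3-forms: d(omega) = (-3*y) dx ∧ dy ∧ dz.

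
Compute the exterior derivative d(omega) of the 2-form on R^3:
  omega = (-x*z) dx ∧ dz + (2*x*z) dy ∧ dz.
d(omega) = (2*z) dx ∧ dy ∧ dz

For a 2-form omega = sum_{i<j} g_{ij} dx_i ∧ dx_j, the exterior derivative is
  d(omega) = sum_{i<j} d(g_{ij}) ∧ dx_i ∧ dx_j = sum_{i<j, k} (∂g_{ij}/∂x_k) dx_k ∧ dx_i ∧ dx_j.
Expand each term, using dx_k ∧ dx_i ∧ dx_j = sgn(permutation) dx_{(a)} ∧ dx_{(b)} ∧ dx_{(c)} with (a < b < c) sorted:
  d(2*x*z) includes (∂/∂x)(2*x*z) dx = (2*z) dx, which multiplied by dy ∧ dz gives (2*z) dx ∧ dy ∧ dz
Collecting like 3-forms: d(omega) = (2*z) dx ∧ dy ∧ dz.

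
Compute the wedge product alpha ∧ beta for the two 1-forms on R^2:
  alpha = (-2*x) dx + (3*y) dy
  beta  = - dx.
alpha ∧ beta = (3*y) dx ∧ dy

Distribute the wedge, using dx_i ∧ dx_j = -dx_j ∧ dx_i and dx_i ∧ dx_i = 0. For each pair (i, j) with i < j, the coefficient of dx_i ∧ dx_j in alpha ∧ beta is (alpha_i * beta_j - alpha_j * beta_i). Collecting: alpha ∧ beta = (3*y) dx ∧ dy.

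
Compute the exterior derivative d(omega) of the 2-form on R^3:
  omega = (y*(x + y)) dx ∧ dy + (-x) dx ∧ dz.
d(omega) = 0

For a 2-form omega = sum_{i<j} g_{ij} dx_i ∧ dx_j, the exterior derivative is
  d(omega) = sum_{i<j} d(g_{ij}) ∧ dx_i ∧ dx_j = sum_{i<j, k} (∂g_{ij}/∂x_k) dx_k ∧ dx_i ∧ dx_j.
Expand each term, using dx_k ∧ dx_i ∧ dx_j = sgn(permutation) dx_{(a)} ∧ dx_{(b)} ∧ dx_{(c)} with (a < b < c) sorted:

Collecting like 3-forms: d(omega) = 0.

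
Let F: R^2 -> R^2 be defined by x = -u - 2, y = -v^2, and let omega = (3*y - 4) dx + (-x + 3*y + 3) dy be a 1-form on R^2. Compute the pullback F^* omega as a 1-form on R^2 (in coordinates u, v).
F^* omega = (3*v^2 + 4) du + (2*v*(-u + 3*v^2 - 5)) dv

Using F^*(f dg) = (f ∘ F) d(g ∘ F), substitute each coordinate x_i by F_i(u, v) in f_i, and replace dx_i by d F_i = (∂F_i/∂u) du + (∂F_i/∂v) dv.
  For the x component: f_1(F) = -3*v^2 - 4; d F_1 = (-1) du + (0) dv
  For the y component: f_2(F) = u - 3*v^2 + 5; d F_2 = (0) du + (-2*v) dv
Combining and collecting du, dv coefficients:
  coeff of du: 3*v^2 + 4
  coeff of dv: 2*v*(-u + 3*v^2 - 5)
F^* omega = (3*v^2 + 4) du + (2*v*(-u + 3*v^2 - 5)) dv.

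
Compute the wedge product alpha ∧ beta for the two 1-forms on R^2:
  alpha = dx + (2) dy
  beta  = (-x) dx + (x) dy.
alpha ∧ beta = (3*x) dx ∧ dy

Distribute the wedge, using dx_i ∧ dx_j = -dx_j ∧ dx_i and dx_i ∧ dx_i = 0. For each pair (i, j) with i < j, the coefficient of dx_i ∧ dx_j in alpha ∧ beta is (alpha_i * beta_j - alpha_j * beta_i). Collecting: alpha ∧ beta = (3*x) dx ∧ dy.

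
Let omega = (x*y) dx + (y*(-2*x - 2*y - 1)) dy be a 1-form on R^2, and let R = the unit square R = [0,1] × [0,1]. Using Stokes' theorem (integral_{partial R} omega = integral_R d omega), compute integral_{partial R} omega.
integral_(partial R) omega = -3/2

Stokes: integral_partial_R omega = integral_R d omega with d omega = (∂Q/∂x - ∂P/∂y) dx ∧ dy.
  ∂Q/∂x = -2*y
  ∂P/∂y = x
  integrand = ∂Q/∂x - ∂P/∂y = -x - 2*y.
Integrating over R: integral_0^1 integral_0^1 (-x - 2*y) dx dy = -3/2.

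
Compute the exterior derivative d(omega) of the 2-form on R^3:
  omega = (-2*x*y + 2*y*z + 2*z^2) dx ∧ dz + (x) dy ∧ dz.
d(omega) = (2*x - 2*z + 1) dx ∧ dy ∧ dz

For a 2-form omega = sum_{i<j} g_{ij} dx_i ∧ dx_j, the exterior derivative is
  d(omega) = sum_{i<j} d(g_{ij}) ∧ dx_i ∧ dx_j = sum_{i<j, k} (∂g_{ij}/∂x_k) dx_k ∧ dx_i ∧ dx_j.
Expand each term, using dx_k ∧ dx_i ∧ dx_j = sgn(permutation) dx_{(a)} ∧ dx_{(b)} ∧ dx_{(c)} with (a < b < c) sorted:
  d(-2*x*y + 2*y*z + 2*z^2) includes (∂/∂y)(-2*x*y + 2*y*z + 2*z^2) dy = (-2*x + 2*z) dy, which multiplied by dx ∧ dz gives (2*x - 2*z) dx ∧ dy ∧ dz
  d(x) includes (∂/∂x)(x) dx = (1) dx, which multiplied by dy ∧ dz gives (1) dx ∧ dy ∧ dz
Collecting like 3-forms: d(omega) = (2*x - 2*z + 1) dx ∧ dy ∧ dz.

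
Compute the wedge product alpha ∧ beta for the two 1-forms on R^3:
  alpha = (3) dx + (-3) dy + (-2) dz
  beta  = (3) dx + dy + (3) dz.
alpha ∧ beta = (12) dx ∧ dy + (15) dx ∧ dz + (-7) dy ∧ dz

Distribute the wedge, using dx_i ∧ dx_j = -dx_j ∧ dx_i and dx_i ∧ dx_i = 0. For each pair (i, j) with i < j, the coefficient of dx_i ∧ dx_j in alpha ∧ beta is (alpha_i * beta_j - alpha_j * beta_i). Collecting: alpha ∧ beta = (12) dx ∧ dy + (15) dx ∧ dz + (-7) dy ∧ dz.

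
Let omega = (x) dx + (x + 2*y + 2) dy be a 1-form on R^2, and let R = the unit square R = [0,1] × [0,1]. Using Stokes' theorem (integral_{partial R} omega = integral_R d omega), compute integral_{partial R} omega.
integral_(partial R) omega = 1

Stokes: integral_partial_R omega = integral_R d omega with d omega = (∂Q/∂x - ∂P/∂y) dx ∧ dy.
  ∂Q/∂x = 1
  ∂P/∂y = 0
  integrand = ∂Q/∂x - ∂P/∂y = 1.
Integrating over R: integral_0^1 integral_0^1 (1) dx dy = 1.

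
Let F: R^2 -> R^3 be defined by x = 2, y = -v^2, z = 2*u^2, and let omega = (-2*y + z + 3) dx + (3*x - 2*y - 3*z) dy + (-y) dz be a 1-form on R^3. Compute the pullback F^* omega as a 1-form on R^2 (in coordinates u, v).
F^* omega = (4*u*v^2) du + (4*v*(3*u^2 - v^2 - 3)) dv

Using F^*(f dg) = (f ∘ F) d(g ∘ F), substitute each coordinate x_i by F_i(u, v) in f_i, and replace dx_i by d F_i = (∂F_i/∂u) du + (∂F_i/∂v) dv.
  For the x component: f_1(F) = 2*u^2 + 2*v^2 + 3; d F_1 = (0) du + (0) dv
  For the y component: f_2(F) = -6*u^2 + 2*v^2 + 6; d F_2 = (0) du + (-2*v) dv
  For the z component: f_3(F) = v^2; d F_3 = (4*u) du + (0) dv
Combining and collecting du, dv coefficients:
  coeff of du: 4*u*v^2
  coeff of dv: 4*v*(3*u^2 - v^2 - 3)
F^* omega = (4*u*v^2) du + (4*v*(3*u^2 - v^2 - 3)) dv.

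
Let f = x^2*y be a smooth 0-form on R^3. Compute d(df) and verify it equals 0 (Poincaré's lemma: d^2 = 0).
d(df) = 0

Step 1: df = sum_i (∂f/∂x_i) dx_i = (2*x*y) dx + (x^2) dy + (0) dz.
Step 2: Apply d again. Using the 1-form formula, the coefficient of dx ∧ dy in d(df) is ∂^2 f/∂x ∂y - ∂^2 f/∂y ∂x = (2*x) - (2*x) = 0 (equality of mixed partials for smooth f).
Similarly for dx ∧ dz and dy ∧ dz — all coefficients vanish. So d(df) = 0.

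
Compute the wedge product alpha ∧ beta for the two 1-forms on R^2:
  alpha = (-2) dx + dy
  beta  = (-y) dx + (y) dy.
alpha ∧ beta = (-y) dx ∧ dy

Distribute the wedge, using dx_i ∧ dx_j = -dx_j ∧ dx_i and dx_i ∧ dx_i = 0. For each pair (i, j) with i < j, the coefficient of dx_i ∧ dx_j in alpha ∧ beta is (alpha_i * beta_j - alpha_j * beta_i). Collecting: alpha ∧ beta = (-y) dx ∧ dy.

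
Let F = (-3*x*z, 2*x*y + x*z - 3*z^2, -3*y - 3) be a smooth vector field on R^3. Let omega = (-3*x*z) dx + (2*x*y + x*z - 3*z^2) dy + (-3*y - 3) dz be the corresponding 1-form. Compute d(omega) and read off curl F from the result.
d(omega) = (-x + 6*z - 3) dy ∧ dz + (-3*x) dz ∧ dx + (2*y + z) dx ∧ dy; curl F = (-x + 6*z - 3, -3*x, 2*y + z)

d omega = sum_{i<j} (∂f_j/∂x_i - ∂f_i/∂x_j) dx_i ∧ dx_j. Under the identification (dy ∧ dz, dz ∧ dx, dx ∧ dy) ↔ (e_x, e_y, e_z), the coefficients are exactly the components of curl F. Compute:
  ∂R/∂y - ∂Q/∂z = (-3) - (x - 6*z) = -x + 6*z - 3
  ∂P/∂z - ∂R/∂x = (-3*x) - (0) = -3*x
  ∂Q/∂x - ∂P/∂y = (2*y + z) - (0) = 2*y + z.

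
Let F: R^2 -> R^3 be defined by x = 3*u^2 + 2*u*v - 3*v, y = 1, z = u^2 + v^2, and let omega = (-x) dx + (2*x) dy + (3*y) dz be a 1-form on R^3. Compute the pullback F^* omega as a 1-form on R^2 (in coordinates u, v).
F^* omega = (-18*u^3 - 18*u^2*v - 4*u*v^2 + 18*u*v + 6*u + 6*v^2) du + (-6*u^3 - 4*u^2*v + 9*u^2 + 12*u*v - 3*v) dv

Using F^*(f dg) = (f ∘ F) d(g ∘ F), substitute each coordinate x_i by F_i(u, v) in f_i, and replace dx_i by d F_i = (∂F_i/∂u) du + (∂F_i/∂v) dv.
  For the x component: f_1(F) = -3*u^2 - 2*u*v + 3*v; d F_1 = (6*u + 2*v) du + (2*u - 3) dv
  For the y component: f_2(F) = 6*u^2 + 4*u*v - 6*v; d F_2 = (0) du + (0) dv
  For the z component: f_3(F) = 3; d F_3 = (2*u) du + (2*v) dv
Combining and collecting du, dv coefficients:
  coeff of du: -18*u^3 - 18*u^2*v - 4*u*v^2 + 18*u*v + 6*u + 6*v^2
  coeff of dv: -6*u^3 - 4*u^2*v + 9*u^2 + 12*u*v - 3*v
F^* omega = (-18*u^3 - 18*u^2*v - 4*u*v^2 + 18*u*v + 6*u + 6*v^2) du + (-6*u^3 - 4*u^2*v + 9*u^2 + 12*u*v - 3*v) dv.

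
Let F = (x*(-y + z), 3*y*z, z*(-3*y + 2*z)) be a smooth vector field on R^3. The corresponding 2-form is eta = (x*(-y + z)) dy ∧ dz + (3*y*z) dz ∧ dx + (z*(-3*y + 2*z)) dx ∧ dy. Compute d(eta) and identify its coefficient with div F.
d(eta) = (-4*y + 8*z) dx ∧ dy ∧ dz; div F = -4*y + 8*z

For a 2-form in R^3 of the form above, applying d gives a 3-form with coefficient ∂P/∂x + ∂Q/∂y + ∂R/∂z:
  ∂P/∂x = -y + z
  ∂Q/∂y = 3*z
  ∂R/∂z = -3*y + 4*z
Sum = -4*y + 8*z, which is exactly div F.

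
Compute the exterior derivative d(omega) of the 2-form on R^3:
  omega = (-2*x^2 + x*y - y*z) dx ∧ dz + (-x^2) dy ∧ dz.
d(omega) = (-3*x + z) dx ∧ dy ∧ dz

For a 2-form omega = sum_{i<j} g_{ij} dx_i ∧ dx_j, the exterior derivative is
  d(omega) = sum_{i<j} d(g_{ij}) ∧ dx_i ∧ dx_j = sum_{i<j, k} (∂g_{ij}/∂x_k) dx_k ∧ dx_i ∧ dx_j.
Expand each term, using dx_k ∧ dx_i ∧ dx_j = sgn(permutation) dx_{(a)} ∧ dx_{(b)} ∧ dx_{(c)} with (a < b < c) sorted:
  d(-2*x^2 + x*y - y*z) includes (∂/∂y)(-2*x^2 + x*y - y*z) dy = (x - z) dy, which multiplied by dx ∧ dz gives (-x + z) dx ∧ dy ∧ dz
  d(-x^2) includes (∂/∂x)(-x^2) dx = (-2*x) dx, which multiplied by dy ∧ dz gives (-2*x) dx ∧ dy ∧ dz
Collecting like 3-forms: d(omega) = (-3*x + z) dx ∧ dy ∧ dz.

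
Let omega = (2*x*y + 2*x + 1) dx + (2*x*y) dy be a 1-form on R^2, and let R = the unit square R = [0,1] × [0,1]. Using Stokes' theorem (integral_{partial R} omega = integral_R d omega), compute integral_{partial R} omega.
integral_(partial R) omega = 0

Stokes: integral_partial_R omega = integral_R d omega with d omega = (∂Q/∂x - ∂P/∂y) dx ∧ dy.
  ∂Q/∂x = 2*y
  ∂P/∂y = 2*x
  integrand = ∂Q/∂x - ∂P/∂y = -2*x + 2*y.
Integrating over R: integral_0^1 integral_0^1 (-2*x + 2*y) dx dy = 0.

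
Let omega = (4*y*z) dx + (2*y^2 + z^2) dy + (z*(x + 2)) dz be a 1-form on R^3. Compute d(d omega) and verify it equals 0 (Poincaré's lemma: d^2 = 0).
d(d omega) = 0

Step 1: d omega = sum_{i<j} (∂f_j/∂x_i - ∂f_i/∂x_j) dx_i ∧ dx_j:
  coeff of dx ∧ dy: -4*z
  coeff of dx ∧ dz: -4*y + z
  coeff of dy ∧ dz: -2*z
Step 2: Apply d again to each 2-form coefficient. The only possible 3-form in R^3 is dx ∧ dy ∧ dz, with coefficient
  ∂(coeff of dy∧dz)/∂x - ∂(coeff of dx∧dz)/∂y + ∂(coeff of dx∧dy)/∂z
  = ∂/∂x (-2*z) - ∂/∂y (-4*y + z) + ∂/∂z (-4*z).
Each of these terms simplifies to sums of mixed partials that cancel in pairs. The result is 0 (by equality of mixed partials for smooth functions — Schwarz / Clairaut).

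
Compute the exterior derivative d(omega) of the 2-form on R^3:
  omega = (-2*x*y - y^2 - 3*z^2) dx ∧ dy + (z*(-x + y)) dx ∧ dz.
d(omega) = (-7*z) dx ∧ dy ∧ dz

For a 2-form omega = sum_{i<j} g_{ij} dx_i ∧ dx_j, the exterior derivative is
  d(omega) = sum_{i<j} d(g_{ij}) ∧ dx_i ∧ dx_j = sum_{i<j, k} (∂g_{ij}/∂x_k) dx_k ∧ dx_i ∧ dx_j.
Expand each term, using dx_k ∧ dx_i ∧ dx_j = sgn(permutation) dx_{(a)} ∧ dx_{(b)} ∧ dx_{(c)} with (a < b < c) sorted:
  d(-2*x*y - y^2 - 3*z^2) includes (∂/∂z)(-2*x*y - y^2 - 3*z^2) dz = (-6*z) dz, which multiplied by dx ∧ dy gives (-6*z) dx ∧ dy ∧ dz
  d(z*(-x + y)) includes (∂/∂y)(z*(-x + y)) dy = (z) dy, which multiplied by dx ∧ dz gives (-z) dx ∧ dy ∧ dz
Collecting like 3-forms: d(omega) = (-7*z) dx ∧ dy ∧ dz.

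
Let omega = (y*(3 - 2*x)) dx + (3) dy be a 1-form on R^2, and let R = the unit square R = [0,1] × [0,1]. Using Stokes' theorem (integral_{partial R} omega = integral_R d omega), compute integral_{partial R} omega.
integral_(partial R) omega = -2

Stokes: integral_partial_R omega = integral_R d omega with d omega = (∂Q/∂x - ∂P/∂y) dx ∧ dy.
  ∂Q/∂x = 0
  ∂P/∂y = 3 - 2*x
  integrand = ∂Q/∂x - ∂P/∂y = 2*x - 3.
Integrating over R: integral_0^1 integral_0^1 (2*x - 3) dx dy = -2.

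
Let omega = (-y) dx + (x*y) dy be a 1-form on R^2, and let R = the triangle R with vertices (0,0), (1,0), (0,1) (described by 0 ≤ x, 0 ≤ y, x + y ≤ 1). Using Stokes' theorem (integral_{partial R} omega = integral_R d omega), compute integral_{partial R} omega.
integral_(partial R) omega = 2/3

Stokes: integral_partial_R omega = integral_R d omega with d omega = (∂Q/∂x - ∂P/∂y) dx ∧ dy.
  ∂Q/∂x = y
  ∂P/∂y = -1
  integrand = ∂Q/∂x - ∂P/∂y = y + 1.
Integrating over R: integral_0^1 integral_0^{1-x} (y + 1) dy dx = 2/3.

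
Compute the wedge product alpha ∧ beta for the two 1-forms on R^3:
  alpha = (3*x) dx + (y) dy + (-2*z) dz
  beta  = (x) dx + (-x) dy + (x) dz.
alpha ∧ beta = (-x*(3*x + y)) dx ∧ dy + (x*(3*x + 2*z)) dx ∧ dz + (x*(y - 2*z)) dy ∧ dz

Distribute the wedge, using dx_i ∧ dx_j = -dx_j ∧ dx_i and dx_i ∧ dx_i = 0. For each pair (i, j) with i < j, the coefficient of dx_i ∧ dx_j in alpha ∧ beta is (alpha_i * beta_j - alpha_j * beta_i). Collecting: alpha ∧ beta = (-x*(3*x + y)) dx ∧ dy + (x*(3*x + 2*z)) dx ∧ dz + (x*(y - 2*z)) dy ∧ dz.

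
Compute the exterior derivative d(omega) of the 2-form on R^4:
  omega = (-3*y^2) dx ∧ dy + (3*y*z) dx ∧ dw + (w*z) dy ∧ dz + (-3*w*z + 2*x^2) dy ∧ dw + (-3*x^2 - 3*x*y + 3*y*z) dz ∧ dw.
d(omega) = (4*x - 3*z) dx ∧ dy ∧ dw + (-6*x - 6*y) dx ∧ dz ∧ dw + (3*w - 3*x + 4*z) dy ∧ dz ∧ dw

For a 2-form omega = sum_{i<j} g_{ij} dx_i ∧ dx_j, the exterior derivative is
  d(omega) = sum_{i<j} d(g_{ij}) ∧ dx_i ∧ dx_j = sum_{i<j, k} (∂g_{ij}/∂x_k) dx_k ∧ dx_i ∧ dx_j.
Expand each term, using dx_k ∧ dx_i ∧ dx_j = sgn(permutation) dx_{(a)} ∧ dx_{(b)} ∧ dx_{(c)} with (a < b < c) sorted:
  d(3*y*z) includes (∂/∂y)(3*y*z) dy = (3*z) dy, which multiplied by dx ∧ dw gives (-3*z) dx ∧ dy ∧ dw
  d(3*y*z) includes (∂/∂z)(3*y*z) dz = (3*y) dz, which multiplied by dx ∧ dw gives (-3*y) dx ∧ dz ∧ dw
  d(w*z) includes (∂/∂w)(w*z) dw = (z) dw, which multiplied by dy ∧ dz gives (z) dy ∧ dz ∧ dw
  d(-3*w*z + 2*x^2) includes (∂/∂x)(-3*w*z + 2*x^2) dx = (4*x) dx, which multiplied by dy ∧ dw gives (4*x) dx ∧ dy ∧ dw
  d(-3*w*z + 2*x^2) includes (∂/∂z)(-3*w*z + 2*x^2) dz = (-3*w) dz, which multiplied by dy ∧ dw gives (3*w) dy ∧ dz ∧ dw
  d(-3*x^2 - 3*x*y + 3*y*z) includes (∂/∂x)(-3*x^2 - 3*x*y + 3*y*z) dx = (-6*x - 3*y) dx, which multiplied by dz ∧ dw gives (-6*x - 3*y) dx ∧ dz ∧ dw
  d(-3*x^2 - 3*x*y + 3*y*z) includes (∂/∂y)(-3*x^2 - 3*x*y + 3*y*z) dy = (-3*x + 3*z) dy, which multiplied by dz ∧ dw gives (-3*x + 3*z) dy ∧ dz ∧ dw
Collecting like 3-forms: d(omega) = (4*x - 3*z) dx ∧ dy ∧ dw + (-6*x - 6*y) dx ∧ dz ∧ dw + (3*w - 3*x + 4*z) dy ∧ dz ∧ dw.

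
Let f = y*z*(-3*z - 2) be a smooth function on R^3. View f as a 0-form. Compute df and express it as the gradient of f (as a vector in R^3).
df = (0) dx + (z*(-3*z - 2)) dy + (2*y*(-3*z - 1)) dz; grad f = (0, z*(-3*z - 2), 2*y*(-3*z - 1))

For a 0-form f, d f = (∂f/∂x) dx + (∂f/∂y) dy + (∂f/∂z) dz. The components of the vector representation are exactly the entries of grad f in Cartesian coordinates:
  ∂f/∂x = 0
  ∂f/∂y = z*(-3*z - 2)
  ∂f/∂z = 2*y*(-3*z - 1).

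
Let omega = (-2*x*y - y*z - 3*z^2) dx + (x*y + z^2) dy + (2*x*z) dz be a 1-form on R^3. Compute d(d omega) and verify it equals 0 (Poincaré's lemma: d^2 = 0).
d(d omega) = 0

Step 1: d omega = sum_{i<j} (∂f_j/∂x_i - ∂f_i/∂x_j) dx_i ∧ dx_j:
  coeff of dx ∧ dy: 2*x + y + z
  coeff of dx ∧ dz: y + 8*z
  coeff of dy ∧ dz: -2*z
Step 2: Apply d again to each 2-form coefficient. The only possible 3-form in R^3 is dx ∧ dy ∧ dz, with coefficient
  ∂(coeff of dy∧dz)/∂x - ∂(coeff of dx∧dz)/∂y + ∂(coeff of dx∧dy)/∂z
  = ∂/∂x (-2*z) - ∂/∂y (y + 8*z) + ∂/∂z (2*x + y + z).
Each of these terms simplifies to sums of mixed partials that cancel in pairs. The result is 0 (by equality of mixed partials for smooth functions — Schwarz / Clairaut).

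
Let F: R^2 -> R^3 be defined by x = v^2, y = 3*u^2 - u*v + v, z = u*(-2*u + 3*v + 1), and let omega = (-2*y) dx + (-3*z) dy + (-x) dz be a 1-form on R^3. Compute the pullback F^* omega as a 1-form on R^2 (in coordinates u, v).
F^* omega = (36*u^3 - 60*u^2*v - 18*u^2 + 13*u*v^2 + 3*u*v - 3*v^3 - v^2) du + (-6*u^3 - 3*u^2*v + 9*u^2 + u*v^2 - 9*u*v - 3*u - 4*v^2) dv

Using F^*(f dg) = (f ∘ F) d(g ∘ F), substitute each coordinate x_i by F_i(u, v) in f_i, and replace dx_i by d F_i = (∂F_i/∂u) du + (∂F_i/∂v) dv.
  For the x component: f_1(F) = -6*u^2 + 2*u*v - 2*v; d F_1 = (0) du + (2*v) dv
  For the y component: f_2(F) = 3*u*(2*u - 3*v - 1); d F_2 = (6*u - v) du + (1 - u) dv
  For the z component: f_3(F) = -v^2; d F_3 = (-4*u + 3*v + 1) du + (3*u) dv
Combining and collecting du, dv coefficients:
  coeff of du: 36*u^3 - 60*u^2*v - 18*u^2 + 13*u*v^2 + 3*u*v - 3*v^3 - v^2
  coeff of dv: -6*u^3 - 3*u^2*v + 9*u^2 + u*v^2 - 9*u*v - 3*u - 4*v^2
F^* omega = (36*u^3 - 60*u^2*v - 18*u^2 + 13*u*v^2 + 3*u*v - 3*v^3 - v^2) du + (-6*u^3 - 3*u^2*v + 9*u^2 + u*v^2 - 9*u*v - 3*u - 4*v^2) dv.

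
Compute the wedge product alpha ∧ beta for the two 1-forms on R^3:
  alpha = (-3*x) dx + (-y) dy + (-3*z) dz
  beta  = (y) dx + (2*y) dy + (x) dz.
alpha ∧ beta = (y*(-6*x + y)) dx ∧ dy + (-3*x^2 + 3*y*z) dx ∧ dz + (y*(-x + 6*z)) dy ∧ dz

Distribute the wedge, using dx_i ∧ dx_j = -dx_j ∧ dx_i and dx_i ∧ dx_i = 0. For each pair (i, j) with i < j, the coefficient of dx_i ∧ dx_j in alpha ∧ beta is (alpha_i * beta_j - alpha_j * beta_i). Collecting: alpha ∧ beta = (y*(-6*x + y)) dx ∧ dy + (-3*x^2 + 3*y*z) dx ∧ dz + (y*(-x + 6*z)) dy ∧ dz.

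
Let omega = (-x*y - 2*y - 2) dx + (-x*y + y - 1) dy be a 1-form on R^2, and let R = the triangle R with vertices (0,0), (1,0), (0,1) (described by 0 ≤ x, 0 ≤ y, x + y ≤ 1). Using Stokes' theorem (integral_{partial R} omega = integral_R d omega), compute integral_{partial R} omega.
integral_(partial R) omega = 1

Stokes: integral_partial_R omega = integral_R d omega with d omega = (∂Q/∂x - ∂P/∂y) dx ∧ dy.
  ∂Q/∂x = -y
  ∂P/∂y = -x - 2
  integrand = ∂Q/∂x - ∂P/∂y = x - y + 2.
Integrating over R: integral_0^1 integral_0^{1-x} (x - y + 2) dy dx = 1.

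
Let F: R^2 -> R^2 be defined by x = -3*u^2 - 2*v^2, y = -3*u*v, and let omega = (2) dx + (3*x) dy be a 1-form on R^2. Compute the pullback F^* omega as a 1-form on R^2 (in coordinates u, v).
F^* omega = (27*u^2*v - 12*u + 18*v^3) du + (27*u^3 + 18*u*v^2 - 8*v) dv

Using F^*(f dg) = (f ∘ F) d(g ∘ F), substitute each coordinate x_i by F_i(u, v) in f_i, and replace dx_i by d F_i = (∂F_i/∂u) du + (∂F_i/∂v) dv.
  For the x component: f_1(F) = 2; d F_1 = (-6*u) du + (-4*v) dv
  For the y component: f_2(F) = -9*u^2 - 6*v^2; d F_2 = (-3*v) du + (-3*u) dv
Combining and collecting du, dv coefficients:
  coeff of du: 27*u^2*v - 12*u + 18*v^3
  coeff of dv: 27*u^3 + 18*u*v^2 - 8*v
F^* omega = (27*u^2*v - 12*u + 18*v^3) du + (27*u^3 + 18*u*v^2 - 8*v) dv.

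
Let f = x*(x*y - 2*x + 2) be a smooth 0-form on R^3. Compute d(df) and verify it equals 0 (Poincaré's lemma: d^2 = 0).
d(df) = 0

Step 1: df = sum_i (∂f/∂x_i) dx_i = (2*x*y - 4*x + 2) dx + (x^2) dy + (0) dz.
Step 2: Apply d again. Using the 1-form formula, the coefficient of dx ∧ dy in d(df) is ∂^2 f/∂x ∂y - ∂^2 f/∂y ∂x = (2*x) - (2*x) = 0 (equality of mixed partials for smooth f).
Similarly for dx ∧ dz and dy ∧ dz — all coefficients vanish. So d(df) = 0.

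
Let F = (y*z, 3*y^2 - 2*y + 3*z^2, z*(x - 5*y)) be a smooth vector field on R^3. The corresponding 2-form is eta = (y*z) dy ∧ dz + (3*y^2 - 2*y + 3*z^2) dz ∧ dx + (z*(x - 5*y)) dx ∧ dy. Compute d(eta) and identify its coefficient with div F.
d(eta) = (x + y - 2) dx ∧ dy ∧ dz; div F = x + y - 2

For a 2-form in R^3 of the form above, applying d gives a 3-form with coefficient ∂P/∂x + ∂Q/∂y + ∂R/∂z:
  ∂P/∂x = 0
  ∂Q/∂y = 6*y - 2
  ∂R/∂z = x - 5*y
Sum = x + y - 2, which is exactly div F.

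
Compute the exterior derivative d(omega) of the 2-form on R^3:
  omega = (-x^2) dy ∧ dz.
d(omega) = (-2*x) dx ∧ dy ∧ dz

For a 2-form omega = sum_{i<j} g_{ij} dx_i ∧ dx_j, the exterior derivative is
  d(omega) = sum_{i<j} d(g_{ij}) ∧ dx_i ∧ dx_j = sum_{i<j, k} (∂g_{ij}/∂x_k) dx_k ∧ dx_i ∧ dx_j.
Expand each term, using dx_k ∧ dx_i ∧ dx_j = sgn(permutation) dx_{(a)} ∧ dx_{(b)} ∧ dx_{(c)} with (a < b < c) sorted:
  d(-x^2) includes (∂/∂x)(-x^2) dx = (-2*x) dx, which multiplied by dy ∧ dz gives (-2*x) dx ∧ dy ∧ dz
Collecting like 3-forms: d(omega) = (-2*x) dx ∧ dy ∧ dz.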